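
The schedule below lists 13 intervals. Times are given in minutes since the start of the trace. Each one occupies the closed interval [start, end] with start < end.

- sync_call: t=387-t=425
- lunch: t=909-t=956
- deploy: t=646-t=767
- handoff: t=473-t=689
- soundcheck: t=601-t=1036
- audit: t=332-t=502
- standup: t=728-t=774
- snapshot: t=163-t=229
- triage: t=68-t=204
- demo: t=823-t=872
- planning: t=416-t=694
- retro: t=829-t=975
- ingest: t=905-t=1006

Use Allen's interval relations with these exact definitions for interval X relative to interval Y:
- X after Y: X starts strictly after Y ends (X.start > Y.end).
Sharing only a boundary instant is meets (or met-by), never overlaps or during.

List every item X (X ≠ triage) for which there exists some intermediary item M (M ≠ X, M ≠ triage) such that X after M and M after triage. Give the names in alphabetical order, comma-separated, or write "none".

demo, deploy, handoff, ingest, lunch, retro, soundcheck, standup

Target triage = [t=68, t=204].
Intermediaries M with M after triage: audit, demo, deploy, handoff, ingest, lunch, planning, retro, soundcheck, standup, sync_call.
Via audit — items with X after audit: demo, deploy, ingest, lunch, retro, soundcheck, standup.
Via demo — items with X after demo: ingest, lunch.
Via deploy — items with X after deploy: demo, ingest, lunch, retro.
Via handoff — items with X after handoff: demo, ingest, lunch, retro, standup.
Via ingest — items with X after ingest: none.
Via lunch — items with X after lunch: none.
Via planning — items with X after planning: demo, ingest, lunch, retro, standup.
Via retro — items with X after retro: none.
Via soundcheck — items with X after soundcheck: none.
Via standup — items with X after standup: demo, ingest, lunch, retro.
Via sync_call — items with X after sync_call: demo, deploy, handoff, ingest, lunch, retro, soundcheck, standup.
Union: demo, deploy, handoff, ingest, lunch, retro, soundcheck, standup.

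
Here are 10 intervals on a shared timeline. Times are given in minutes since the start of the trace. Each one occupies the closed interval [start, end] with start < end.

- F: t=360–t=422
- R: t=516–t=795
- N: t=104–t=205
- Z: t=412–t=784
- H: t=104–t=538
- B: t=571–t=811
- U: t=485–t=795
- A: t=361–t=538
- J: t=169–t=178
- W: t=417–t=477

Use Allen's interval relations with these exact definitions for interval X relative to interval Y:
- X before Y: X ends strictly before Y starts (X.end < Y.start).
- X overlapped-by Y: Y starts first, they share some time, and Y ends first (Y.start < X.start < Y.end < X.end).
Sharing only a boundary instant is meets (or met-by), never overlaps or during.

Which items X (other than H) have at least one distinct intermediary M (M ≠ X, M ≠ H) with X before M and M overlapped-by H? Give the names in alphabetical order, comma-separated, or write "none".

Target H = [t=104, t=538].
Intermediaries M with M overlapped-by H: R, U, Z.
Via R — items with X before R: F, J, N, W.
Via U — items with X before U: F, J, N, W.
Via Z — items with X before Z: J, N.
Union: F, J, N, W.

F, J, N, W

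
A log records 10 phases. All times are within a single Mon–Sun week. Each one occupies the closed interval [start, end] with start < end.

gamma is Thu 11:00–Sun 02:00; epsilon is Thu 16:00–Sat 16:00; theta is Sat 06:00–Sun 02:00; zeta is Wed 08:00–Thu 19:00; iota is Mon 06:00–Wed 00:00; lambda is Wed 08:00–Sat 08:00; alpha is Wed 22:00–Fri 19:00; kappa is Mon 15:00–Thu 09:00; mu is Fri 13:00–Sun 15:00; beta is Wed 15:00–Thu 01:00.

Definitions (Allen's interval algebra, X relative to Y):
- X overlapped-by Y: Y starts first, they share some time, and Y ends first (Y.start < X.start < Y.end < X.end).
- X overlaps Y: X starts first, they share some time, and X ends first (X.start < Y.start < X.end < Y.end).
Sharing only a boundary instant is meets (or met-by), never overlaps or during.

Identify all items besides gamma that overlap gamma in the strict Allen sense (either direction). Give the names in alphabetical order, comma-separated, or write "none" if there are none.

Target gamma = [Thu 11:00, Sun 02:00].
alpha [Wed 22:00, Fri 19:00] → overlaps → yes.
beta [Wed 15:00, Thu 01:00] → before → no.
epsilon [Thu 16:00, Sat 16:00] → during → no.
iota [Mon 06:00, Wed 00:00] → before → no.
kappa [Mon 15:00, Thu 09:00] → before → no.
lambda [Wed 08:00, Sat 08:00] → overlaps → yes.
mu [Fri 13:00, Sun 15:00] → overlapped-by → yes.
theta [Sat 06:00, Sun 02:00] → finishes → no.
zeta [Wed 08:00, Thu 19:00] → overlaps → yes.
Result: alpha, lambda, mu, zeta.

alpha, lambda, mu, zeta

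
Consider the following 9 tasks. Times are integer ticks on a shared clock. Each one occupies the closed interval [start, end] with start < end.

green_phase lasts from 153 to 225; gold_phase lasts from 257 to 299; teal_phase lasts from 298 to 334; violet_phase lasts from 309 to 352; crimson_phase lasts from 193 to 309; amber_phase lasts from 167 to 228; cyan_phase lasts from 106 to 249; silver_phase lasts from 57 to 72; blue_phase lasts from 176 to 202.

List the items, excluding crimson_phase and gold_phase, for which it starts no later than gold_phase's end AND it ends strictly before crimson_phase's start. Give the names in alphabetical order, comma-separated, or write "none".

silver_phase

Conditions: its start is no later than gold_phase's end (X.start <= 299) AND its end is strictly before crimson_phase's start (X.end < 193).
amber_phase: start 167 <= 299? ✓; end 228 < 193? ✗ → no.
blue_phase: start 176 <= 299? ✓; end 202 < 193? ✗ → no.
cyan_phase: start 106 <= 299? ✓; end 249 < 193? ✗ → no.
green_phase: start 153 <= 299? ✓; end 225 < 193? ✗ → no.
silver_phase: start 57 <= 299? ✓; end 72 < 193? ✓ → yes.
teal_phase: start 298 <= 299? ✓; end 334 < 193? ✗ → no.
violet_phase: start 309 <= 299? ✗; end 352 < 193? ✗ → no.
Result: silver_phase.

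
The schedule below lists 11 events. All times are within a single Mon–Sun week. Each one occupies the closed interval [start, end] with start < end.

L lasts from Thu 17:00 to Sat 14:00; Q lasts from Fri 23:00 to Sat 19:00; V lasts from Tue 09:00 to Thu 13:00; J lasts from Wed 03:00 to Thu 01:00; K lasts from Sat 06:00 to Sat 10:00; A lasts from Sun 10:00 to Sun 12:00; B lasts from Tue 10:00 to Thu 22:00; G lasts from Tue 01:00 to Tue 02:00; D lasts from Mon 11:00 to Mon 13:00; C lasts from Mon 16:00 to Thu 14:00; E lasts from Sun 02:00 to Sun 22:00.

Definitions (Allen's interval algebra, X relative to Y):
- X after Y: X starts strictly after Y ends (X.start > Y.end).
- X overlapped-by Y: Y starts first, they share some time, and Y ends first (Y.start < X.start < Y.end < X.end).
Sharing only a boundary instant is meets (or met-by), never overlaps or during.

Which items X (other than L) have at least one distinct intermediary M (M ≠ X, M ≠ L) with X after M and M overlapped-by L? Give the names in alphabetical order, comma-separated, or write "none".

Target L = [Thu 17:00, Sat 14:00].
Intermediaries M with M overlapped-by L: Q.
Via Q — items with X after Q: A, E.
Union: A, E.

A, E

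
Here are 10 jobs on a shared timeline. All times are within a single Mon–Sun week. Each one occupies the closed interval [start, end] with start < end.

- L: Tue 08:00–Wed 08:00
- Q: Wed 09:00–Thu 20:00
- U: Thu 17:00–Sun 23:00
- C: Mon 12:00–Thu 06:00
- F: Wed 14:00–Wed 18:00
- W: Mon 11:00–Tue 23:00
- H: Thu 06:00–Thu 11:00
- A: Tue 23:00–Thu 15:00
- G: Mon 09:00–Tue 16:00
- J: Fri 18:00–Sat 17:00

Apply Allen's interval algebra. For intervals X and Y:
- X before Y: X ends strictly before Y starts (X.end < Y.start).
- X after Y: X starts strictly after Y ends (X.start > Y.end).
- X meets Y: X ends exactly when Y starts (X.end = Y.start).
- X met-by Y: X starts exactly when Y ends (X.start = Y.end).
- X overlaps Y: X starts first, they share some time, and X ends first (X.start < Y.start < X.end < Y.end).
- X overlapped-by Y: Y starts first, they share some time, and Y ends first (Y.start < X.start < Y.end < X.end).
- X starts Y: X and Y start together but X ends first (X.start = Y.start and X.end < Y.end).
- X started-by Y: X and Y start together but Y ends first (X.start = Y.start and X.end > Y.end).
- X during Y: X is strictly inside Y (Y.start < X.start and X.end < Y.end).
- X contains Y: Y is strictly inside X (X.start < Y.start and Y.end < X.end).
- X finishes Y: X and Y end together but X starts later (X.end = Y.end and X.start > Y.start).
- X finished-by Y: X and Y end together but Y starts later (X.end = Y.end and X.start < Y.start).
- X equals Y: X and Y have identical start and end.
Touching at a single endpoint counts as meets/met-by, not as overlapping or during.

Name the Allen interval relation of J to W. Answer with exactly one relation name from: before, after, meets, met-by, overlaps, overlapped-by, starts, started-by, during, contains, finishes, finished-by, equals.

J = [Fri 18:00, Sat 17:00]; W = [Mon 11:00, Tue 23:00].
Compare endpoints: J.start > W.start, J.start > W.end, J.end > W.start, J.end > W.end.
That pattern is 'after'.

after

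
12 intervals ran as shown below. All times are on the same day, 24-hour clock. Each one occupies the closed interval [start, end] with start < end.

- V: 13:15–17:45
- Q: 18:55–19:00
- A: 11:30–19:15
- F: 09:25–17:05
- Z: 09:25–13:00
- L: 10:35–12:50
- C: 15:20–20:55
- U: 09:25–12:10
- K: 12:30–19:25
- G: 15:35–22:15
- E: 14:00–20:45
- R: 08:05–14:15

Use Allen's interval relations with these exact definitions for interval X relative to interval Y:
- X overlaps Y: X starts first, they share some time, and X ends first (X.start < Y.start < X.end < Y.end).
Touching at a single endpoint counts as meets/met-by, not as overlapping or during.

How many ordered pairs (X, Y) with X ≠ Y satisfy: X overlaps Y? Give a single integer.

Checking all 132 ordered pairs for relation 'overlaps'; matching pairs in alphabetical order:
(A, C): A overlaps C ✓
(A, E): A overlaps E ✓
(A, G): A overlaps G ✓
(A, K): A overlaps K ✓
(C, G): C overlaps G ✓
(E, C): E overlaps C ✓
(E, G): E overlaps G ✓
(F, A): F overlaps A ✓
(F, C): F overlaps C ✓
(F, E): F overlaps E ✓
(F, G): F overlaps G ✓
(F, K): F overlaps K ✓
(F, V): F overlaps V ✓
(K, C): K overlaps C ✓
(K, E): K overlaps E ✓
(K, G): K overlaps G ✓
(L, A): L overlaps A ✓
(L, K): L overlaps K ✓
(R, A): R overlaps A ✓
(R, E): R overlaps E ✓
(R, F): R overlaps F ✓
(R, K): R overlaps K ✓
(R, V): R overlaps V ✓
(U, A): U overlaps A ✓
... plus 6 further pairs not listed.
Count: 30.

30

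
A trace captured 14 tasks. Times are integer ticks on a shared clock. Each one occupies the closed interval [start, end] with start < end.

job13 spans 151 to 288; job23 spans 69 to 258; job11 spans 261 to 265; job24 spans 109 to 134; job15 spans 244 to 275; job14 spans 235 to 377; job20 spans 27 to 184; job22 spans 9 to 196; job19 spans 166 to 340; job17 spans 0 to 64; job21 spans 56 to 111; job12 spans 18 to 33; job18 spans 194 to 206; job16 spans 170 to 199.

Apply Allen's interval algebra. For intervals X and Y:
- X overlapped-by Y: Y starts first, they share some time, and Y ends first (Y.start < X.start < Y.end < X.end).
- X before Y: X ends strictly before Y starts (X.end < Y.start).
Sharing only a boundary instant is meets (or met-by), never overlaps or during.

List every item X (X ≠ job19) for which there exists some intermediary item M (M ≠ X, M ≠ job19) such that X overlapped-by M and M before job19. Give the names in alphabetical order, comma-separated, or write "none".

Target job19 = [166, 340].
Intermediaries M with M before job19: job12, job17, job21, job24.
Via job12 — items with X overlapped-by job12: job20.
Via job17 — items with X overlapped-by job17: job20, job21, job22.
Via job21 — items with X overlapped-by job21: job23, job24.
Via job24 — items with X overlapped-by job24: none.
Union: job20, job21, job22, job23, job24.

job20, job21, job22, job23, job24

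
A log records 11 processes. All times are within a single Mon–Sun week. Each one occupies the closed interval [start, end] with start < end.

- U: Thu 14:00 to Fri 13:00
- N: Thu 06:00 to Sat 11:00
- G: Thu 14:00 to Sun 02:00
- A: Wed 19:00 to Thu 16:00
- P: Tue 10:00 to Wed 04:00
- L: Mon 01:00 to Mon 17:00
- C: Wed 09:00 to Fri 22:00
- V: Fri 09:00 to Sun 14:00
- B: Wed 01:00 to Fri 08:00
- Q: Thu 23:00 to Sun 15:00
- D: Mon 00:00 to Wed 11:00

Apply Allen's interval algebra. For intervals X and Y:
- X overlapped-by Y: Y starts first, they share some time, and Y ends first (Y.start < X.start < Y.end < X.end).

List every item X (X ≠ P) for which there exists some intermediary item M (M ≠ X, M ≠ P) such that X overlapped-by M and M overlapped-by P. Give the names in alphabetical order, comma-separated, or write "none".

Target P = [Tue 10:00, Wed 04:00].
Intermediaries M with M overlapped-by P: B.
Via B — items with X overlapped-by B: C, G, N, Q, U.
Union: C, G, N, Q, U.

C, G, N, Q, U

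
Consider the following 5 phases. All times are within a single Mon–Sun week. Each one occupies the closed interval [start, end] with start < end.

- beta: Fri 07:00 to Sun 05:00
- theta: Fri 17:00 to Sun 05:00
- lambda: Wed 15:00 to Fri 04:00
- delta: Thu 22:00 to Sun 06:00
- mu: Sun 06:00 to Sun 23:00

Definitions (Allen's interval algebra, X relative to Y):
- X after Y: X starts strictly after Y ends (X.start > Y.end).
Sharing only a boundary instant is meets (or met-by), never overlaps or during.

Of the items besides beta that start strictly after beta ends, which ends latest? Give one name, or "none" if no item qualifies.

mu

Target beta = [Fri 07:00, Sun 05:00].
delta [Thu 22:00, Sun 06:00] → contains → excluded.
lambda [Wed 15:00, Fri 04:00] → before → excluded.
mu [Sun 06:00, Sun 23:00] → after → candidate.
theta [Fri 17:00, Sun 05:00] → finishes → excluded.
Among candidates, latest end is Sun 23:00 → mu.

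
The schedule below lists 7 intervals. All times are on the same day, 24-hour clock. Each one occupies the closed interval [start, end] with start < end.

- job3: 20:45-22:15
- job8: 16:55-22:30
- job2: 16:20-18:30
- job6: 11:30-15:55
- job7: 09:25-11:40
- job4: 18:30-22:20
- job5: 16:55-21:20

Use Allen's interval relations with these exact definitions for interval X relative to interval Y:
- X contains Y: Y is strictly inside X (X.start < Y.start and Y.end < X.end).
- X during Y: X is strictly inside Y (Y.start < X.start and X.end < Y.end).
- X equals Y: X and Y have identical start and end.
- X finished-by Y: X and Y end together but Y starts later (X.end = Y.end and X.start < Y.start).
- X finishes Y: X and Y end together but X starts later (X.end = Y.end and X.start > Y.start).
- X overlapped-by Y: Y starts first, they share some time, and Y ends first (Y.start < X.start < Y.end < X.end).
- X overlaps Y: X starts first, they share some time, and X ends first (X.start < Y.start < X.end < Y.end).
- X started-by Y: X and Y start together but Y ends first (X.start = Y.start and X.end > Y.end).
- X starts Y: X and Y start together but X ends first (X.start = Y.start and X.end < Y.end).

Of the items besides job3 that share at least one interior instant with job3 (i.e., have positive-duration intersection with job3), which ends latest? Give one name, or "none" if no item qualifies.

job8

Target job3 = [20:45, 22:15].
job2 [16:20, 18:30] → before → excluded.
job4 [18:30, 22:20] → contains → candidate.
job5 [16:55, 21:20] → overlaps → candidate.
job6 [11:30, 15:55] → before → excluded.
job7 [09:25, 11:40] → before → excluded.
job8 [16:55, 22:30] → contains → candidate.
Among candidates, latest end is 22:30 → job8.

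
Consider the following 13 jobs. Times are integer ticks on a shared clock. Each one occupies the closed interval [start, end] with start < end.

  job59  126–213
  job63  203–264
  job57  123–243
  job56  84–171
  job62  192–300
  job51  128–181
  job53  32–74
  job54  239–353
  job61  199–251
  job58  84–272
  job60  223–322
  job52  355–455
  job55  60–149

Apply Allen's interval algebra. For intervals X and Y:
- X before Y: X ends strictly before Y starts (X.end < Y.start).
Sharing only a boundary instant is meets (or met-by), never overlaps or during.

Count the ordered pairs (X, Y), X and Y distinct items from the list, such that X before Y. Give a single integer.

39

Checking all 156 ordered pairs for relation 'before'; matching pairs in alphabetical order:
(job51, job52): job51 before job52 ✓
(job51, job54): job51 before job54 ✓
(job51, job60): job51 before job60 ✓
(job51, job61): job51 before job61 ✓
(job51, job62): job51 before job62 ✓
(job51, job63): job51 before job63 ✓
(job53, job51): job53 before job51 ✓
(job53, job52): job53 before job52 ✓
(job53, job54): job53 before job54 ✓
(job53, job56): job53 before job56 ✓
(job53, job57): job53 before job57 ✓
(job53, job58): job53 before job58 ✓
(job53, job59): job53 before job59 ✓
(job53, job60): job53 before job60 ✓
(job53, job61): job53 before job61 ✓
(job53, job62): job53 before job62 ✓
(job53, job63): job53 before job63 ✓
(job54, job52): job54 before job52 ✓
(job55, job52): job55 before job52 ✓
(job55, job54): job55 before job54 ✓
(job55, job60): job55 before job60 ✓
(job55, job61): job55 before job61 ✓
(job55, job62): job55 before job62 ✓
(job55, job63): job55 before job63 ✓
... plus 15 further pairs not listed.
Count: 39.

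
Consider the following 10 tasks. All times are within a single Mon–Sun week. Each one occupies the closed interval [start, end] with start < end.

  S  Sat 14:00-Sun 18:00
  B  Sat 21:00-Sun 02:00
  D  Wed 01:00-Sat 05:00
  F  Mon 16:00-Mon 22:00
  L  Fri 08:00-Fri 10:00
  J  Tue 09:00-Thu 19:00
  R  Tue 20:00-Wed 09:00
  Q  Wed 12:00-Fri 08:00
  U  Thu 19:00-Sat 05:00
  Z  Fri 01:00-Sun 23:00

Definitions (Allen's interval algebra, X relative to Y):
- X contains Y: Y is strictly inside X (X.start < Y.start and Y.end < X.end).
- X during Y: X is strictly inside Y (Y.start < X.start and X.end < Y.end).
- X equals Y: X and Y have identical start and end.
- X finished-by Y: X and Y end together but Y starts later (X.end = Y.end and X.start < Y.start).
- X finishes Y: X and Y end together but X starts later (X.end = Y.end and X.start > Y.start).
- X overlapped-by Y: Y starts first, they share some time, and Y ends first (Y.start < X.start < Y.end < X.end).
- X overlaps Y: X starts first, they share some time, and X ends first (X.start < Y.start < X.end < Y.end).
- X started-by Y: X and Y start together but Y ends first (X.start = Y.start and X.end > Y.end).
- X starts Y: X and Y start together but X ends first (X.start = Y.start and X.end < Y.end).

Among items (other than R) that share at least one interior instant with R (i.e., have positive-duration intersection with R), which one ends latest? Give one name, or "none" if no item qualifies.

Target R = [Tue 20:00, Wed 09:00].
B [Sat 21:00, Sun 02:00] → after → excluded.
D [Wed 01:00, Sat 05:00] → overlapped-by → candidate.
F [Mon 16:00, Mon 22:00] → before → excluded.
J [Tue 09:00, Thu 19:00] → contains → candidate.
L [Fri 08:00, Fri 10:00] → after → excluded.
Q [Wed 12:00, Fri 08:00] → after → excluded.
S [Sat 14:00, Sun 18:00] → after → excluded.
U [Thu 19:00, Sat 05:00] → after → excluded.
Z [Fri 01:00, Sun 23:00] → after → excluded.
Among candidates, latest end is Sat 05:00 → D.

D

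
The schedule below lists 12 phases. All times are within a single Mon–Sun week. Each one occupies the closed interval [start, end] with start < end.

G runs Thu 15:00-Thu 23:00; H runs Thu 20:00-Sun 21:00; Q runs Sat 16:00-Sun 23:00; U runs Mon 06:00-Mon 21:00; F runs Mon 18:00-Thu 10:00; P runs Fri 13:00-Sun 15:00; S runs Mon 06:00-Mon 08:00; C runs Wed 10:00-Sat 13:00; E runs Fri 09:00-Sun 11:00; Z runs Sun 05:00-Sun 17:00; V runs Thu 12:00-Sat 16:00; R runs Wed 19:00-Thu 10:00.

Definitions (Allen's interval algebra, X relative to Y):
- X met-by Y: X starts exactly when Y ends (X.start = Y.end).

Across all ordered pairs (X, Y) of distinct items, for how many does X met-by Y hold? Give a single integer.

1

Checking all 132 ordered pairs for relation 'met-by'; matching pairs in alphabetical order:
(Q, V): Q met-by V ✓
Count: 1.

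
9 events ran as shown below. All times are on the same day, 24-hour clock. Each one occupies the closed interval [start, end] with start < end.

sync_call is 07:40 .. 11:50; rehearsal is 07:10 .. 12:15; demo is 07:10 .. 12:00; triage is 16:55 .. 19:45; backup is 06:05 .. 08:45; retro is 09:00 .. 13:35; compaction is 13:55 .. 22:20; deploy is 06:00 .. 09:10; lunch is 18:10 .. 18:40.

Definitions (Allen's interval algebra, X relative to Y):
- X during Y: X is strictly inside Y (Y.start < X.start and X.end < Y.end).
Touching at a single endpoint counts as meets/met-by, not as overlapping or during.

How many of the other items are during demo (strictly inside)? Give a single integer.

Target demo = [07:10, 12:00].
backup [06:05, 08:45] → overlaps → no.
compaction [13:55, 22:20] → after → no.
deploy [06:00, 09:10] → overlaps → no.
lunch [18:10, 18:40] → after → no.
rehearsal [07:10, 12:15] → started-by → no.
retro [09:00, 13:35] → overlapped-by → no.
sync_call [07:40, 11:50] → during → counts.
triage [16:55, 19:45] → after → no.
Total: 1.

1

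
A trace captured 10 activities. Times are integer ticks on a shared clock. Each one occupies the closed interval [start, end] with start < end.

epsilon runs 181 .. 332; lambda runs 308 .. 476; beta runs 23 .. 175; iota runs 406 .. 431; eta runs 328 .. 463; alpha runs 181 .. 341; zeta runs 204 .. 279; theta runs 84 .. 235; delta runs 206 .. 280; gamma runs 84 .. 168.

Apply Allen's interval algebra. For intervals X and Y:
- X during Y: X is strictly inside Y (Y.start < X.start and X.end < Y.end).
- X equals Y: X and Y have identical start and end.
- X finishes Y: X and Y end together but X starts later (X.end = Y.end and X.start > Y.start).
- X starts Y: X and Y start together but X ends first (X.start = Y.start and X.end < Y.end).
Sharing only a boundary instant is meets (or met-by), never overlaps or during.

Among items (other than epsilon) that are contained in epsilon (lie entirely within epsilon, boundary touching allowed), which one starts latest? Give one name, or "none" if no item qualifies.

delta

Target epsilon = [181, 332].
alpha [181, 341] → started-by → excluded.
beta [23, 175] → before → excluded.
delta [206, 280] → during → candidate.
eta [328, 463] → overlapped-by → excluded.
gamma [84, 168] → before → excluded.
iota [406, 431] → after → excluded.
lambda [308, 476] → overlapped-by → excluded.
theta [84, 235] → overlaps → excluded.
zeta [204, 279] → during → candidate.
Among candidates, latest start is 206 → delta.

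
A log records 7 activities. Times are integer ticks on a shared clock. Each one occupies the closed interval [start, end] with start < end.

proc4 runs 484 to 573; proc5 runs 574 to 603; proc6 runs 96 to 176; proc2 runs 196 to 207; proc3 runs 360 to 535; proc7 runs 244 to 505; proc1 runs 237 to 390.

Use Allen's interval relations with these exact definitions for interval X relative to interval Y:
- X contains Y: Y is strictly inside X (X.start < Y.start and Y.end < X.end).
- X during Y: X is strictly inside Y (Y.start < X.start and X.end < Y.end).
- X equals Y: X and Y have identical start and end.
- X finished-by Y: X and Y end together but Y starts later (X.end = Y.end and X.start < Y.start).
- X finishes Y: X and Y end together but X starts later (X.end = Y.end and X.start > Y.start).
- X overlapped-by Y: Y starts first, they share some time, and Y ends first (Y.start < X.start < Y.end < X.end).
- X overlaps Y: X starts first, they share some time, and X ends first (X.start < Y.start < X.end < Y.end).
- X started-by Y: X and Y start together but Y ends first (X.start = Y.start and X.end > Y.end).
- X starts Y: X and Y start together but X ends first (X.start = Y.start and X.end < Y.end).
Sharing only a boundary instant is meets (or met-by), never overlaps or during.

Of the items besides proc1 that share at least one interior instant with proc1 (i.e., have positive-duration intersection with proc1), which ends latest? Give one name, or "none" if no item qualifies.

Target proc1 = [237, 390].
proc2 [196, 207] → before → excluded.
proc3 [360, 535] → overlapped-by → candidate.
proc4 [484, 573] → after → excluded.
proc5 [574, 603] → after → excluded.
proc6 [96, 176] → before → excluded.
proc7 [244, 505] → overlapped-by → candidate.
Among candidates, latest end is 535 → proc3.

proc3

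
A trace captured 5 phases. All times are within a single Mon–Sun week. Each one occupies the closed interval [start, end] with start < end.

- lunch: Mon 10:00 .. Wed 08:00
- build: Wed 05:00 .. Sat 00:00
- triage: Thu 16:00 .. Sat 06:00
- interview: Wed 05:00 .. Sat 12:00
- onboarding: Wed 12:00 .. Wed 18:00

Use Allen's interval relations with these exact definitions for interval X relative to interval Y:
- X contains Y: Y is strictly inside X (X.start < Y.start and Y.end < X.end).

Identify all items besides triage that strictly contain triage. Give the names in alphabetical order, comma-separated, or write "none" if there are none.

Target triage = [Thu 16:00, Sat 06:00].
build [Wed 05:00, Sat 00:00] → overlaps → no.
interview [Wed 05:00, Sat 12:00] → contains → yes.
lunch [Mon 10:00, Wed 08:00] → before → no.
onboarding [Wed 12:00, Wed 18:00] → before → no.
Result: interview.

interview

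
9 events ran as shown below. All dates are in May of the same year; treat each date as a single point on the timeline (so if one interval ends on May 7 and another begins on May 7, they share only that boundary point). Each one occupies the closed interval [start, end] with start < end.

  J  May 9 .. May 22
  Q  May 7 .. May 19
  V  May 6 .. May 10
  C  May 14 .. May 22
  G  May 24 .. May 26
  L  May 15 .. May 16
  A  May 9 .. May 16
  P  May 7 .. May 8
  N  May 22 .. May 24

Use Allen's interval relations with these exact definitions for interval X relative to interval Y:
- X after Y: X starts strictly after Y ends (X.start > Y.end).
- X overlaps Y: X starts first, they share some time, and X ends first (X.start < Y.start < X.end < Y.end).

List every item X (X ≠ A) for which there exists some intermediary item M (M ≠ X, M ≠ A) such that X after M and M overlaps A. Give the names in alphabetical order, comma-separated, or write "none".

C, G, L, N

Target A = [May 9, May 16].
Intermediaries M with M overlaps A: V.
Via V — items with X after V: C, G, L, N.
Union: C, G, L, N.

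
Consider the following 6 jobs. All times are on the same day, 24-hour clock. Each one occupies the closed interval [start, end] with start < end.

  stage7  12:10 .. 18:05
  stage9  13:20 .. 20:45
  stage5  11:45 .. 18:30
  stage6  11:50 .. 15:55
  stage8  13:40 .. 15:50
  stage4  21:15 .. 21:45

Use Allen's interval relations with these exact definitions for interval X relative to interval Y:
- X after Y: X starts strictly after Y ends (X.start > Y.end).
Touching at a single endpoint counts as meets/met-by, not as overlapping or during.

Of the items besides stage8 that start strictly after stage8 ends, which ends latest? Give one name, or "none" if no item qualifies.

stage4

Target stage8 = [13:40, 15:50].
stage4 [21:15, 21:45] → after → candidate.
stage5 [11:45, 18:30] → contains → excluded.
stage6 [11:50, 15:55] → contains → excluded.
stage7 [12:10, 18:05] → contains → excluded.
stage9 [13:20, 20:45] → contains → excluded.
Among candidates, latest end is 21:45 → stage4.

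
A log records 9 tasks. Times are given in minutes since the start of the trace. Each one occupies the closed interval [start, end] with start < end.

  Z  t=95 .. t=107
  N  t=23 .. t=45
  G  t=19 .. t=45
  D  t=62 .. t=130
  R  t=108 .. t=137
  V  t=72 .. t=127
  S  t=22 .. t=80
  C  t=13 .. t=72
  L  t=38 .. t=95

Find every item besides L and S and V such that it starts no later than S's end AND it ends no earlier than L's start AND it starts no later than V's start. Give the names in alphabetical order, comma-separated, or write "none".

Conditions: its start is no later than S's end (X.start <= t=80) AND its end is no earlier than L's start (X.end >= t=38) AND its start is no later than V's start (X.start <= t=72).
C: start t=13 <= t=80? ✓; end t=72 >= t=38? ✓; start t=13 <= t=72? ✓ → yes.
D: start t=62 <= t=80? ✓; end t=130 >= t=38? ✓; start t=62 <= t=72? ✓ → yes.
G: start t=19 <= t=80? ✓; end t=45 >= t=38? ✓; start t=19 <= t=72? ✓ → yes.
N: start t=23 <= t=80? ✓; end t=45 >= t=38? ✓; start t=23 <= t=72? ✓ → yes.
R: start t=108 <= t=80? ✗; end t=137 >= t=38? ✓; start t=108 <= t=72? ✗ → no.
Z: start t=95 <= t=80? ✗; end t=107 >= t=38? ✓; start t=95 <= t=72? ✗ → no.
Result: C, D, G, N.

C, D, G, N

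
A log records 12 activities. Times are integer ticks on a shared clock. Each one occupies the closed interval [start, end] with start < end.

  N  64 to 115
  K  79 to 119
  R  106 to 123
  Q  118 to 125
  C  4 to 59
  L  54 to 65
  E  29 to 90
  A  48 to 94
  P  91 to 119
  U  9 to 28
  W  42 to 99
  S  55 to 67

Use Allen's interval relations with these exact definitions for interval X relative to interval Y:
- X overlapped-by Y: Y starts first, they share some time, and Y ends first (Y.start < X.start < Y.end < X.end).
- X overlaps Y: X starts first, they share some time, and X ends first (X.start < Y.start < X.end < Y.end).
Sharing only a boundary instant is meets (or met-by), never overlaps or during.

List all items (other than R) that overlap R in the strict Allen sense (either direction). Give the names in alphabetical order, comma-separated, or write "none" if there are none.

Target R = [106, 123].
A [48, 94] → before → no.
C [4, 59] → before → no.
E [29, 90] → before → no.
K [79, 119] → overlaps → yes.
L [54, 65] → before → no.
N [64, 115] → overlaps → yes.
P [91, 119] → overlaps → yes.
Q [118, 125] → overlapped-by → yes.
S [55, 67] → before → no.
U [9, 28] → before → no.
W [42, 99] → before → no.
Result: K, N, P, Q.

K, N, P, Q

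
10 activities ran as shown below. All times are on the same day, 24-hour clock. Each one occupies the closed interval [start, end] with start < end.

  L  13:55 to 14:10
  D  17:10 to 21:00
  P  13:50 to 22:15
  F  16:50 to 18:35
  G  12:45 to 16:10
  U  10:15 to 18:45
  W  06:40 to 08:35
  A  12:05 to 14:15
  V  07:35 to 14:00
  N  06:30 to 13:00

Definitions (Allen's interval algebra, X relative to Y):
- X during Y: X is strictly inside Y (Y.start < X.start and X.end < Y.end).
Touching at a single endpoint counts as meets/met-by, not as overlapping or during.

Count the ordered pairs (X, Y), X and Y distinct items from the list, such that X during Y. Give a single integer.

10

Checking all 90 ordered pairs for relation 'during'; matching pairs in alphabetical order:
(A, U): A during U ✓
(D, P): D during P ✓
(F, P): F during P ✓
(F, U): F during U ✓
(G, U): G during U ✓
(L, A): L during A ✓
(L, G): L during G ✓
(L, P): L during P ✓
(L, U): L during U ✓
(W, N): W during N ✓
Count: 10.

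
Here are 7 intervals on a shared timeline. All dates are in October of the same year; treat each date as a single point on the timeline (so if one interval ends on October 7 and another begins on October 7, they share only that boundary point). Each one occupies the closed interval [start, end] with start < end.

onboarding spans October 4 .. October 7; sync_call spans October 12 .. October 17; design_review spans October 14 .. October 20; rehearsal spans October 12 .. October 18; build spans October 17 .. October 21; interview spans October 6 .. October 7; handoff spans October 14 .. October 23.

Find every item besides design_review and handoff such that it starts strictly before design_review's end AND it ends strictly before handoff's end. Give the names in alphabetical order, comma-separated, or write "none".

build, interview, onboarding, rehearsal, sync_call

Conditions: its start is strictly before design_review's end (X.start < October 20) AND its end is strictly before handoff's end (X.end < October 23).
build: start October 17 < October 20? ✓; end October 21 < October 23? ✓ → yes.
interview: start October 6 < October 20? ✓; end October 7 < October 23? ✓ → yes.
onboarding: start October 4 < October 20? ✓; end October 7 < October 23? ✓ → yes.
rehearsal: start October 12 < October 20? ✓; end October 18 < October 23? ✓ → yes.
sync_call: start October 12 < October 20? ✓; end October 17 < October 23? ✓ → yes.
Result: build, interview, onboarding, rehearsal, sync_call.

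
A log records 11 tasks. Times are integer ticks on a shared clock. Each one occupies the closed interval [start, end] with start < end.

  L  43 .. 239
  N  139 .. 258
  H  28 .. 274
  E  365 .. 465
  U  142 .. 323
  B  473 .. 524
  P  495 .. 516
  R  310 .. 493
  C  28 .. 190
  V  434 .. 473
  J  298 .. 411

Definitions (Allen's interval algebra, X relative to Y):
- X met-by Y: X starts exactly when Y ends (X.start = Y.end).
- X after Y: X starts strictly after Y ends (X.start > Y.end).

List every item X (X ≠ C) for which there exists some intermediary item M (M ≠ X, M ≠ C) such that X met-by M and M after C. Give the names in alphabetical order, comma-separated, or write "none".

B

Target C = [28, 190].
Intermediaries M with M after C: B, E, J, P, R, V.
Via B — items with X met-by B: none.
Via E — items with X met-by E: none.
Via J — items with X met-by J: none.
Via P — items with X met-by P: none.
Via R — items with X met-by R: none.
Via V — items with X met-by V: B.
Union: B.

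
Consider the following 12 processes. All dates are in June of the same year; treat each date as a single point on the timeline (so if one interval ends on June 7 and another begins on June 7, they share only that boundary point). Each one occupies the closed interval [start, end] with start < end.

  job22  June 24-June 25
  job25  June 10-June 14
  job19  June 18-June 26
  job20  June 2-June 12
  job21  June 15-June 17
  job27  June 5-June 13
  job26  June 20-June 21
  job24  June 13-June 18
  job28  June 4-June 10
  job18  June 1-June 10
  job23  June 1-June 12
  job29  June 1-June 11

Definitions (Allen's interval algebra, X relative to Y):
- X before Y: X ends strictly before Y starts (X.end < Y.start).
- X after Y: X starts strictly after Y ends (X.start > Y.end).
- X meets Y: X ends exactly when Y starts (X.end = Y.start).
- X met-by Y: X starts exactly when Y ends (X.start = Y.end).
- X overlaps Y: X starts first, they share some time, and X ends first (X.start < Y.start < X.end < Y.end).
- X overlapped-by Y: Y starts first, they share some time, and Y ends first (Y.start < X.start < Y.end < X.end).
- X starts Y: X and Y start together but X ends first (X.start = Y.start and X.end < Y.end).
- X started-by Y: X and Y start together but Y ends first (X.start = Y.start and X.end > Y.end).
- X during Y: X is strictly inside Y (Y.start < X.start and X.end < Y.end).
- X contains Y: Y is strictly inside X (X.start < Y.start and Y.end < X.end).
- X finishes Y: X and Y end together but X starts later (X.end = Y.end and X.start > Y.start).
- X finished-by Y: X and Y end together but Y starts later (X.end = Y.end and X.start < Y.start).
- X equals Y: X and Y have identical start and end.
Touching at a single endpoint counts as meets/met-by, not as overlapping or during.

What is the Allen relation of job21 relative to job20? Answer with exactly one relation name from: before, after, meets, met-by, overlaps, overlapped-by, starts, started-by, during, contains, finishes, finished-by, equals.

job21 = [June 15, June 17]; job20 = [June 2, June 12].
Compare endpoints: job21.start > job20.start, job21.start > job20.end, job21.end > job20.start, job21.end > job20.end.
That pattern is 'after'.

after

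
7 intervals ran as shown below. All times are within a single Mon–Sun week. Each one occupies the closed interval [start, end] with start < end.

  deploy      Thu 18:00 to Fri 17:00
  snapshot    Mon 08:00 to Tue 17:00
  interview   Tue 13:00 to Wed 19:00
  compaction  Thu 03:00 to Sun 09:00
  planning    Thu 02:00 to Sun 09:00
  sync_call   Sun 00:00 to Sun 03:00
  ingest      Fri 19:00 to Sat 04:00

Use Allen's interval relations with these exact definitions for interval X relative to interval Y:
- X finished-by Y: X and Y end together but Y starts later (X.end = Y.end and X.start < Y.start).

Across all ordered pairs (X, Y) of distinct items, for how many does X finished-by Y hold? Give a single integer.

Checking all 42 ordered pairs for relation 'finished-by'; matching pairs in alphabetical order:
(planning, compaction): planning finished-by compaction ✓
Count: 1.

1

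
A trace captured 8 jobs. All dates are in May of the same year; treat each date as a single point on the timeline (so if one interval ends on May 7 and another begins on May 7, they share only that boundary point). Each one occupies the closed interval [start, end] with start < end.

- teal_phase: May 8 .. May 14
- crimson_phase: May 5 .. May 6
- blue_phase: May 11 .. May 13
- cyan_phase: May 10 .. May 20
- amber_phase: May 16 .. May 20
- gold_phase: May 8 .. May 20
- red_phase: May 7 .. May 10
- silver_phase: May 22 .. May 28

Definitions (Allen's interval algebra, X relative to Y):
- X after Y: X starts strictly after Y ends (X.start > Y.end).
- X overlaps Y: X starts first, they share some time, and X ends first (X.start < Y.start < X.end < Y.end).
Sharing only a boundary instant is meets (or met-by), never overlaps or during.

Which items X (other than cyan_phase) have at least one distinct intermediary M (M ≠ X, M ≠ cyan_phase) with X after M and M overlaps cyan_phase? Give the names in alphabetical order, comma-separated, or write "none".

Target cyan_phase = [May 10, May 20].
Intermediaries M with M overlaps cyan_phase: teal_phase.
Via teal_phase — items with X after teal_phase: amber_phase, silver_phase.
Union: amber_phase, silver_phase.

amber_phase, silver_phase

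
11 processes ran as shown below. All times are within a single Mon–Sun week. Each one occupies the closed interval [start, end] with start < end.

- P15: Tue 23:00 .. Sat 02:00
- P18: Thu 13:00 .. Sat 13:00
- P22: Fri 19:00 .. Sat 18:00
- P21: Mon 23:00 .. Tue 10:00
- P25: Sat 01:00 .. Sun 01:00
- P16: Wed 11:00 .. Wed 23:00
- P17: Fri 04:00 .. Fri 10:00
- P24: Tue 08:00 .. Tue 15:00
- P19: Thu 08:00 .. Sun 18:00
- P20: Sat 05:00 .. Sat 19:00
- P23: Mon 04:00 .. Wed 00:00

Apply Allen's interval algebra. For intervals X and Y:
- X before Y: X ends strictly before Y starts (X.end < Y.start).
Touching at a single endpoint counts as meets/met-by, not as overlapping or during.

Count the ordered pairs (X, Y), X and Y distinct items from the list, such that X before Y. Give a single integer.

Checking all 110 ordered pairs for relation 'before'; matching pairs in alphabetical order:
(P15, P20): P15 before P20 ✓
(P16, P17): P16 before P17 ✓
(P16, P18): P16 before P18 ✓
(P16, P19): P16 before P19 ✓
(P16, P20): P16 before P20 ✓
(P16, P22): P16 before P22 ✓
(P16, P25): P16 before P25 ✓
(P17, P20): P17 before P20 ✓
(P17, P22): P17 before P22 ✓
(P17, P25): P17 before P25 ✓
(P21, P15): P21 before P15 ✓
(P21, P16): P21 before P16 ✓
(P21, P17): P21 before P17 ✓
(P21, P18): P21 before P18 ✓
(P21, P19): P21 before P19 ✓
(P21, P20): P21 before P20 ✓
(P21, P22): P21 before P22 ✓
(P21, P25): P21 before P25 ✓
(P23, P16): P23 before P16 ✓
(P23, P17): P23 before P17 ✓
(P23, P18): P23 before P18 ✓
(P23, P19): P23 before P19 ✓
(P23, P20): P23 before P20 ✓
(P23, P22): P23 before P22 ✓
... plus 9 further pairs not listed.
Count: 33.

33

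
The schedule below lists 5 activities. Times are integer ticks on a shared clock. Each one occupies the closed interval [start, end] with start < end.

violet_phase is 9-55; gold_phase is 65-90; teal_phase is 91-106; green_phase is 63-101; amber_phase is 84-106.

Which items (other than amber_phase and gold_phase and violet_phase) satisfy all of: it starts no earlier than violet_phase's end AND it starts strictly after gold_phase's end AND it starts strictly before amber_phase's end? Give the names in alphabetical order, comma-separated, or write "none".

teal_phase

Conditions: its start is no earlier than violet_phase's end (X.start >= 55) AND its start is strictly after gold_phase's end (X.start > 90) AND its start is strictly before amber_phase's end (X.start < 106).
green_phase: start 63 >= 55? ✓; start 63 > 90? ✗; start 63 < 106? ✓ → no.
teal_phase: start 91 >= 55? ✓; start 91 > 90? ✓; start 91 < 106? ✓ → yes.
Result: teal_phase.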